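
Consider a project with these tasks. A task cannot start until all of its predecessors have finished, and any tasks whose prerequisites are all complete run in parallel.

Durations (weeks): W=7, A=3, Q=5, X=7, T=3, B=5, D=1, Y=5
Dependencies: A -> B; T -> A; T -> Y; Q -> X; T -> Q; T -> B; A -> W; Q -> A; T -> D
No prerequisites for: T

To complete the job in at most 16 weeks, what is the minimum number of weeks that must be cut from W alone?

2

Current finish: 18 weeks; target: 16.
W is on every critical path, so each week cut from W cuts the finish by one (this holds down to a finish of 16).
Need 18 − 16 = 2 weeks off W → W becomes 5 weeks, finish becomes 16.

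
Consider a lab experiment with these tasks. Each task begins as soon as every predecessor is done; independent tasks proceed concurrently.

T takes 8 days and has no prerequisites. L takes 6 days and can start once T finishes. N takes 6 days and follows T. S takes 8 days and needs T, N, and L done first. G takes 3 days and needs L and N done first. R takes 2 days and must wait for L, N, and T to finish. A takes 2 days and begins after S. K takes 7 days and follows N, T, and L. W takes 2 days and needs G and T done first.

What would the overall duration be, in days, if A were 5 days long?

Baseline: T→L→S→A = 8+6+8+2 = 24 → 24 days.
Since A is critical, the +3 change carries straight to that chain (now 27 days).
The critical path is still T→L→S→A; finish is now 27 days.

27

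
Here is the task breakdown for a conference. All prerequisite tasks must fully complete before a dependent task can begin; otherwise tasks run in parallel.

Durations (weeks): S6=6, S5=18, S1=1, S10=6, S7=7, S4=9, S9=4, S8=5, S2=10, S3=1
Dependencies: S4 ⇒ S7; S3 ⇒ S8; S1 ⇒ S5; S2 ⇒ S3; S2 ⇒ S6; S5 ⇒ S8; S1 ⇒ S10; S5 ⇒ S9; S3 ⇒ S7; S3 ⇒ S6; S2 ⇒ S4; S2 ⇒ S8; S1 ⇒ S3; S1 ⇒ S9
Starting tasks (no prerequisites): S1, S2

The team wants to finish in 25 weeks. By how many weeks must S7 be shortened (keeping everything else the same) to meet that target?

1

Current finish: 26 weeks; target: 25.
S7 is on every critical path, so each week cut from S7 cuts the finish by one (this holds down to a finish of 24).
Need 26 − 25 = 1 week off S7 → S7 becomes 6 weeks, finish becomes 25.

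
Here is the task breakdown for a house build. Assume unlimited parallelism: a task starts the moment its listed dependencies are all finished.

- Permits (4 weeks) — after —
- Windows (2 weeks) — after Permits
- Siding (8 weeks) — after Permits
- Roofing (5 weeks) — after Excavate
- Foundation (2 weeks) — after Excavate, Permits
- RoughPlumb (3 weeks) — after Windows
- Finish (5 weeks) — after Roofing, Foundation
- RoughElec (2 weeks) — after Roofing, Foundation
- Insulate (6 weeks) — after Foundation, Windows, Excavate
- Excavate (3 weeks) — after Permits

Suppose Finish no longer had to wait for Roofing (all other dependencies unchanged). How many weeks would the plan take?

Original critical path: Permits→Excavate→Roofing→Finish = 4+3+5+5 = 17 ⇒ 17 weeks.
Without Roofing→Finish, Finish's earliest start moves from 12 to 9.
The longest chain is now Permits→Excavate→Foundation→Insulate = 4+3+2+6 = 15, so the plan takes 15 weeks.

15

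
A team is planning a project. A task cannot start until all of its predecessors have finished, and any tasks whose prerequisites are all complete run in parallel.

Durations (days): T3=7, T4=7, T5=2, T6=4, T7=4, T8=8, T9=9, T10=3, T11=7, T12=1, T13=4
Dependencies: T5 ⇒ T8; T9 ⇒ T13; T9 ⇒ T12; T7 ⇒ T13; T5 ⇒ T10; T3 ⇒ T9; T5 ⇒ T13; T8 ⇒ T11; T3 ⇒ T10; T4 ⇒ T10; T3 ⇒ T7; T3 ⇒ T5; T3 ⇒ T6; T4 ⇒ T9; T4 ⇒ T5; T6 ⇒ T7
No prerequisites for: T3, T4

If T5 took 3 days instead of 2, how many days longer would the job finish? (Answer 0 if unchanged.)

1

As given, the longest chain is T3→T5→T8→T11 = 7+2+8+7 = 24, so the finish is 24 days.
Since T5 is critical, the +1 change carries straight to that chain (now 25 days).
No other chain overtakes it, so the finish is 25 days.
Change in finish: 25 − 24 = +1 days.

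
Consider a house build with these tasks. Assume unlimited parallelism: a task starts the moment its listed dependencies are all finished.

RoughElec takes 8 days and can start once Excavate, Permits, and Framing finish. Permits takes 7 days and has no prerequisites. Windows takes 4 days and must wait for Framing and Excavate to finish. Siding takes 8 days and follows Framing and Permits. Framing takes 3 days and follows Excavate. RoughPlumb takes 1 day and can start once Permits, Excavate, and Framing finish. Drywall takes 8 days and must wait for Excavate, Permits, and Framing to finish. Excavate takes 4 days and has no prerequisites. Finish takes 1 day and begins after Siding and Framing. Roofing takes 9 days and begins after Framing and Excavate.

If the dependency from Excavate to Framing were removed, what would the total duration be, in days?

16

Original critical path: Permits→Siding→Finish = 7+8+1 = 16 ⇒ 16 days.
Without Excavate→Framing, Framing's earliest start moves from 4 to 0.
The longest chain is now Permits→Siding→Finish = 7+8+1 = 16, so the schedule takes 16 days.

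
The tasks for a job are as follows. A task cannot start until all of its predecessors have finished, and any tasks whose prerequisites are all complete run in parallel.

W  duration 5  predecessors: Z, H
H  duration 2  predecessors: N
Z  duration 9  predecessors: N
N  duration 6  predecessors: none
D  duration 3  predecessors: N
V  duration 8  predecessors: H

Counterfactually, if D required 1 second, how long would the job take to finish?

The binding path is N→Z→W = 6+9+5 = 20; finish at 20 seconds.
The longest path through D is only 9 seconds, so D has float 11.
No other chain overtakes it, so the finish is 20 seconds.

20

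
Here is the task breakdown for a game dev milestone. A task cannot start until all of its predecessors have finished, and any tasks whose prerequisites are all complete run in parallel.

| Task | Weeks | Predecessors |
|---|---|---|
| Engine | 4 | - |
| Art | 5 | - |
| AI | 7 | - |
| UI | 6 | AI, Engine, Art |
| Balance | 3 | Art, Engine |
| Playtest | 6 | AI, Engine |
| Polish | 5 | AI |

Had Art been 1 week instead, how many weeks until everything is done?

13

Actual critical path: AI→UI = 7+6 = 13 ⇒ 13 weeks.
The longest path through Art is only 11 weeks, so Art has float 2.
That remains the longest chain; total 13 weeks.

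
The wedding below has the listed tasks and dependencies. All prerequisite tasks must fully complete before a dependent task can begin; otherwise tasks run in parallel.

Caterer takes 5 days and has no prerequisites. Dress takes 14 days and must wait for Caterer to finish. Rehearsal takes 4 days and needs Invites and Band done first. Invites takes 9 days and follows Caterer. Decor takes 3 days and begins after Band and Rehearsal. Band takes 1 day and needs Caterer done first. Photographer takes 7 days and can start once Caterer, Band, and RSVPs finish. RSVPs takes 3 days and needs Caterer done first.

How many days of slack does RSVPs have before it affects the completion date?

6

Caterer→Invites→Rehearsal→Decor = 5+9+4+3 = 21 sets the makespan at 21 days.
RSVPs finishes as early as 8 and must finish by 14.
So RSVPs can slip 14 − 8 = 6 days.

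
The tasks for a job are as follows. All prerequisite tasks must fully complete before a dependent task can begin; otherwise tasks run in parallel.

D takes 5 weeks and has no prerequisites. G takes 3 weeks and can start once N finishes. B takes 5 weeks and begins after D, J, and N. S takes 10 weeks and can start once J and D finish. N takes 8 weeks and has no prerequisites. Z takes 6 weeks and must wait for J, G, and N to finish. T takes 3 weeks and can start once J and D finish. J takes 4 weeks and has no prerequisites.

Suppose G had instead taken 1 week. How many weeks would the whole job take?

The binding path is N→G→Z = 8+3+6 = 17; finish at 17 weeks.
G lies on that path, so at 1 week the path becomes 15 weeks.
The critical path is still N→G→Z; finish is now 15 weeks.

15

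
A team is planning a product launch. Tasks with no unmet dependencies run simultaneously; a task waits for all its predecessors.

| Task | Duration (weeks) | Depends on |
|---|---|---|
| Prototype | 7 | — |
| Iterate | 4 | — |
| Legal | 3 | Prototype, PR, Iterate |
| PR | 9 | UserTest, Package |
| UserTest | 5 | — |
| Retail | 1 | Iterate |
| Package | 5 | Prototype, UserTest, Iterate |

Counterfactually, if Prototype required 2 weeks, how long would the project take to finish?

22

The binding path is Prototype→Package→PR→Legal = 7+5+9+3 = 24; finish at 24 weeks.
Since Prototype is critical, the -5 change carries straight to that chain (now 19 weeks).
The binding chain switches to UserTest→Package→PR→Legal = 5+5+9+3 = 22; finish 22 weeks.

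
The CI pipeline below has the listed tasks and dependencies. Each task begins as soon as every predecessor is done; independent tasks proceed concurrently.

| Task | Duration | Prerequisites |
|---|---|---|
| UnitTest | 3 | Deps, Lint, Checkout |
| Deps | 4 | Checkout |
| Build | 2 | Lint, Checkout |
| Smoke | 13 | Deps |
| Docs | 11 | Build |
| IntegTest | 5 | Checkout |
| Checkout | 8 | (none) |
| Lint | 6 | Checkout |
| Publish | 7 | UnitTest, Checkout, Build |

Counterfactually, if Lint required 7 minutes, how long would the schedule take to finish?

28

Actual critical path: Checkout→Lint→Build→Docs = 8+6+2+11 = 27 ⇒ 27 minutes.
Lint lies on that path, so at 7 minutes the path becomes 28 minutes.
That remains the longest chain; total 28 minutes.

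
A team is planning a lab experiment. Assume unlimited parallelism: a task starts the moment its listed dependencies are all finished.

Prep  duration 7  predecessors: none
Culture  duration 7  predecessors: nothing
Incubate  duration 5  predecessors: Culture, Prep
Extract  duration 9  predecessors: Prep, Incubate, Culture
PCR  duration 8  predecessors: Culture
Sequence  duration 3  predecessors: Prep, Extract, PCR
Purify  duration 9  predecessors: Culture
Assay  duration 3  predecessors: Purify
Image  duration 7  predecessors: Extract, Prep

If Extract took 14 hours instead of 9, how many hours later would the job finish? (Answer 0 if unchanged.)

The binding path is Prep→Incubate→Extract→Image = 7+5+9+7 = 28; finish at 28 hours.
Extract is on the critical path; changing it to 14 makes that path 33 hours.
That remains the longest chain; total 33 hours.
Change in finish: 33 − 28 = +5 hours.

5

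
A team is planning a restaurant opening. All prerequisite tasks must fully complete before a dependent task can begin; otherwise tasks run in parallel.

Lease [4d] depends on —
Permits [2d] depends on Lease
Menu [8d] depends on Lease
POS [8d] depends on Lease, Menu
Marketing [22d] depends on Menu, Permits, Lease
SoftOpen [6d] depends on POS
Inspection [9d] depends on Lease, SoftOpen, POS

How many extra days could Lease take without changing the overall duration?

Critical path: Lease→Menu→POS→SoftOpen→Inspection = 4+8+8+6+9 = 35, so the finish is 35 days.
The longest chain containing Lease totals 35 days.
Slack of Lease = 0 − 0 = 0 days.

0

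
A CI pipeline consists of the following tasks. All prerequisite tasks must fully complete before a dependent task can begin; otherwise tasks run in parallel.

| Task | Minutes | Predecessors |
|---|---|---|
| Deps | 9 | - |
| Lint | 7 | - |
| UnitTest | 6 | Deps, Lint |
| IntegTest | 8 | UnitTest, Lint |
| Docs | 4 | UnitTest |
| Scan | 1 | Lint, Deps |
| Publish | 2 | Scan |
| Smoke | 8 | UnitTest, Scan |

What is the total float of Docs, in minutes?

4

The longest chain is Deps→UnitTest→IntegTest = 9+6+8 = 23; overall finish 23 minutes.
The longest chain containing Docs totals 19 minutes.
Slack of Docs = 19 − 15 = 4 minutes.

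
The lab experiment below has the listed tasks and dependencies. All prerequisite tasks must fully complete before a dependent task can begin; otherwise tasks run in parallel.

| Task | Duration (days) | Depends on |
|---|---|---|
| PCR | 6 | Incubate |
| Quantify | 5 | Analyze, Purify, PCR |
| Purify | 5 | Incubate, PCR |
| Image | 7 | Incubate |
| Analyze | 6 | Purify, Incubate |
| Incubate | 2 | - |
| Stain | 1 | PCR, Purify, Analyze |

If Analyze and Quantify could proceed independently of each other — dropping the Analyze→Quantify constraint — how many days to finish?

With the dependency in place, Incubate→PCR→Purify→Analyze→Quantify = 2+6+5+6+5 = 24 sets the finish at 24 days.
Without Analyze→Quantify, Quantify's earliest start moves from 19 to 13.
New critical path: Incubate→PCR→Purify→Analyze→Stain = 2+6+5+6+1 = 20 ⇒ 20 days.

20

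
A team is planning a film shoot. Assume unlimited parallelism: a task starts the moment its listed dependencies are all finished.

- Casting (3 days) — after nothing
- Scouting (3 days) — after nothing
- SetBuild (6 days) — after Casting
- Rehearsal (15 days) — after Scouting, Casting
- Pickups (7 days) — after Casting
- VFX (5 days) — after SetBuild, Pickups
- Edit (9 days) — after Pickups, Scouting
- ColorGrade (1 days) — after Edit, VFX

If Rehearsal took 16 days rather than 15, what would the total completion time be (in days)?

Baseline: Casting→Pickups→Edit→ColorGrade = 3+7+9+1 = 20 → 20 days.
The longest path through Rehearsal is only 18 days, so Rehearsal has float 2.
No other chain overtakes it, so the finish is 20 days.

20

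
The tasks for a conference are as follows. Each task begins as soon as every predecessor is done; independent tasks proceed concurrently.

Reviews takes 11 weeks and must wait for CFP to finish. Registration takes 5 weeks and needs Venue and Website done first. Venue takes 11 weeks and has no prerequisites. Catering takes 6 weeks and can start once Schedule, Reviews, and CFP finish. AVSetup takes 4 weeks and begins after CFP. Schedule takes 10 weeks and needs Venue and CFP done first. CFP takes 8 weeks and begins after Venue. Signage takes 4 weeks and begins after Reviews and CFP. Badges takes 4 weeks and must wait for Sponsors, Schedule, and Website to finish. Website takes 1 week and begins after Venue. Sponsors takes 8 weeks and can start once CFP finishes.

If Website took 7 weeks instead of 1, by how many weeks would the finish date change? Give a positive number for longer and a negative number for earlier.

Actual critical path: Venue→CFP→Reviews→Catering = 11+8+11+6 = 36 ⇒ 36 weeks.
Website is off the critical path — its longest chain is 17 weeks, giving 19 of slack.
No other chain overtakes it, so the finish is 36 weeks.
Change in finish: 36 − 36 = +0 weeks.

0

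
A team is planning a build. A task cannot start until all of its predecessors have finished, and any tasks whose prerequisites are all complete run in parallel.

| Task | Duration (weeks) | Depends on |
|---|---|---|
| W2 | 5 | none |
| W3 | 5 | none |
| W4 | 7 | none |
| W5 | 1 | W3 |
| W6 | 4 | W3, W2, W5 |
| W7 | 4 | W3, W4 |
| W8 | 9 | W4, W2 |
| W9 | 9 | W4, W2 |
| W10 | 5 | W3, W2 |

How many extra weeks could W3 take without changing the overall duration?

W4→W8 = 7+9 = 16 sets the makespan at 16 weeks.
W3 finishes as early as 5 and must finish by 11.
Float = 16 − 10 = 6.

6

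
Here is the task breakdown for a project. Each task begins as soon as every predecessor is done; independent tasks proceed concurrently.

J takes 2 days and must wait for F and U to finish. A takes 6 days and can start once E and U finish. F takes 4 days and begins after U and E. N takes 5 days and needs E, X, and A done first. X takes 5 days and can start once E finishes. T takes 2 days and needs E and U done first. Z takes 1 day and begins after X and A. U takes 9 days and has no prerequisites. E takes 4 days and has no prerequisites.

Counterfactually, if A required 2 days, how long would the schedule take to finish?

16

The binding path is U→A→N = 9+6+5 = 20; finish at 20 days.
A is on the critical path; changing it to 2 makes that path 16 days.
No other chain overtakes it, so the finish is 16 days.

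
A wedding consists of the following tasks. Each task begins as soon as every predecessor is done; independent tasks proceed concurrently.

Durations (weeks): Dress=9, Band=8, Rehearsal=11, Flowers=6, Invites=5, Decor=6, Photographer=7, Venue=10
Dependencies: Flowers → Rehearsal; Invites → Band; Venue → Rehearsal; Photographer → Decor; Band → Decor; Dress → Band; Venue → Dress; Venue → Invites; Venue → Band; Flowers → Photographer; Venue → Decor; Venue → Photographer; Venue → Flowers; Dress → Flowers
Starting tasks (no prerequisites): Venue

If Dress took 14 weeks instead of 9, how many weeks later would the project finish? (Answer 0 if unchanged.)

5

The binding path is Venue→Dress→Flowers→Photographer→Decor = 10+9+6+7+6 = 38; finish at 38 weeks.
Since Dress is critical, the +5 change carries straight to that chain (now 43 weeks).
The critical path is still Venue→Dress→Flowers→Photographer→Decor; finish is now 43 weeks.
Change in finish: 43 − 38 = +5 weeks.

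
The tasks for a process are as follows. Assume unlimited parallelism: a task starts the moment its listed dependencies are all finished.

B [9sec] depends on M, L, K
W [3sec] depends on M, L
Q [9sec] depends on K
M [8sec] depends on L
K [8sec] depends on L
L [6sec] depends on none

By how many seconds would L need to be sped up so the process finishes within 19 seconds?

Current finish: 23 seconds; target: 19.
L is on every critical path, so each second cut from L cuts the finish by one (this holds down to a finish of 18).
Need 23 − 19 = 4 seconds off L → L becomes 2 seconds, finish becomes 19.

4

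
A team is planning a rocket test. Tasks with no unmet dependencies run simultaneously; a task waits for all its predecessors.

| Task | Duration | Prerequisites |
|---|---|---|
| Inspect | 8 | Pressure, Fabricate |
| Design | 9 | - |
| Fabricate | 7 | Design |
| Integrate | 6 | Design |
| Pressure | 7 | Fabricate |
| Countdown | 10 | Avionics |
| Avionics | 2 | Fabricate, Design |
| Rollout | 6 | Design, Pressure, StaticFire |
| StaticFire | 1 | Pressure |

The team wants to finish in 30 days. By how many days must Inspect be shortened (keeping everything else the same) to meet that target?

Current finish: 31 days; target: 30.
Inspect is on every critical path, so each day cut from Inspect cuts the finish by one (this holds down to a finish of 30).
Need 31 − 30 = 1 day off Inspect → Inspect becomes 7 days, finish becomes 30.

1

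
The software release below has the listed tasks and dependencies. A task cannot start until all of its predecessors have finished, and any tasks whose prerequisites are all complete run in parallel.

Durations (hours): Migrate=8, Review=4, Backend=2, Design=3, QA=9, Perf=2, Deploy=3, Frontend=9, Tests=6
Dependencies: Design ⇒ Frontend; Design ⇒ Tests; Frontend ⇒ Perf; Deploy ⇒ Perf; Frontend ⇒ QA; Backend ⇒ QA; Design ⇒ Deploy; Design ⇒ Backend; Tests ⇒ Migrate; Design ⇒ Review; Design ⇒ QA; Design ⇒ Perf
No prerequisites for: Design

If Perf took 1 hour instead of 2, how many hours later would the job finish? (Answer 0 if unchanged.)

The binding path is Design→Frontend→QA = 3+9+9 = 21; finish at 21 hours.
Perf has 7 hours of float (longest path through it is 14).
That remains the longest chain; total 21 hours.
Change in finish: 21 − 21 = +0 hours.

0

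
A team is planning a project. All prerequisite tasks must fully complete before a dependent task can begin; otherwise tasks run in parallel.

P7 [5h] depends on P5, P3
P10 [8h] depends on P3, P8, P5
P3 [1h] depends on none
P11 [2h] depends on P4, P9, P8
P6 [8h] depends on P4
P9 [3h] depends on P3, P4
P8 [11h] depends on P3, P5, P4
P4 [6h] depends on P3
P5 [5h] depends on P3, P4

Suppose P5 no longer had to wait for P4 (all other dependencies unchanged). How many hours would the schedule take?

26

With the dependency in place, P3→P4→P5→P8→P10 = 1+6+5+11+8 = 31 sets the finish at 31 hours.
Without P4→P5, P5's earliest start moves from 7 to 1.
The longest chain is now P3→P4→P8→P10 = 1+6+11+8 = 26, so the schedule takes 26 hours.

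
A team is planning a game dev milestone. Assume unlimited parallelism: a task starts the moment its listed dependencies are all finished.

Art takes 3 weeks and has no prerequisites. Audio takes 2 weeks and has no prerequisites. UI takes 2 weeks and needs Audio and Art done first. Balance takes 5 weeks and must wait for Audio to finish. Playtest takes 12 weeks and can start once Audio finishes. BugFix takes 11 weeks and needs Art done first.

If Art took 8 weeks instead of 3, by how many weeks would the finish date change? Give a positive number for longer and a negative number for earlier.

5

Baseline: Art→BugFix = 3+11 = 14 → 14 weeks.
Since Art is critical, the +5 change carries straight to that chain (now 19 weeks).
That remains the longest chain; total 19 weeks.
Change in finish: 19 − 14 = +5 weeks.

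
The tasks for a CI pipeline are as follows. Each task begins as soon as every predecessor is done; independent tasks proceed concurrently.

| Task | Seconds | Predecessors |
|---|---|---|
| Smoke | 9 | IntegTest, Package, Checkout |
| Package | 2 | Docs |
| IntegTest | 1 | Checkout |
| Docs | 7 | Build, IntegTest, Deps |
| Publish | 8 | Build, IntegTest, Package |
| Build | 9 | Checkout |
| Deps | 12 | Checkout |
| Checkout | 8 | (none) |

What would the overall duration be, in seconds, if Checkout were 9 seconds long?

The binding path is Checkout→Deps→Docs→Package→Smoke = 8+12+7+2+9 = 38; finish at 38 seconds.
Checkout is on the critical path; changing it to 9 makes that path 39 seconds.
That remains the longest chain; total 39 seconds.

39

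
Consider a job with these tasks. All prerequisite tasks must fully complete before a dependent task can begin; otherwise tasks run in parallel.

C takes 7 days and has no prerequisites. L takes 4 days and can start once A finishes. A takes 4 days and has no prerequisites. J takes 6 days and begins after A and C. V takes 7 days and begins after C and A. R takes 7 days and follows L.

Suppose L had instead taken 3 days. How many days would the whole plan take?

Actual critical path: A→L→R = 4+4+7 = 15 ⇒ 15 days.
L is on the critical path; changing it to 3 makes that path 14 days.
The binding chain switches to C→V = 7+7 = 14; finish 14 days.

14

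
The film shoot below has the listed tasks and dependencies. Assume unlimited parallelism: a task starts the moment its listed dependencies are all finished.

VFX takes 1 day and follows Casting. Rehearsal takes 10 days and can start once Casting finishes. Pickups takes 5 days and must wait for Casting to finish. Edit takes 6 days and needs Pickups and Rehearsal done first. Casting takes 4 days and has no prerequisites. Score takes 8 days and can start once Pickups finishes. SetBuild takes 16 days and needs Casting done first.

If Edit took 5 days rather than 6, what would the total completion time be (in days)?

As given, the longest chain is Casting→Rehearsal→Edit = 4+10+6 = 20, so the finish is 20 days.
Edit is on the critical path; changing it to 5 makes that path 19 days.
The binding chain switches to Casting→SetBuild = 4+16 = 20; finish 20 days.

20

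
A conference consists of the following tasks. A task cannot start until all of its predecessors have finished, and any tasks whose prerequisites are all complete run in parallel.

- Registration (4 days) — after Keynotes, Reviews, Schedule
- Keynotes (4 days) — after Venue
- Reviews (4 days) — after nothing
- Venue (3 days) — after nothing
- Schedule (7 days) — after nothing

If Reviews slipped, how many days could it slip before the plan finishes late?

3

Critical path: Venue→Keynotes→Registration = 3+4+4 = 11, so the finish is 11 days.
Reviews finishes as early as 4 and must finish by 7.
Float = 11 − 8 = 3.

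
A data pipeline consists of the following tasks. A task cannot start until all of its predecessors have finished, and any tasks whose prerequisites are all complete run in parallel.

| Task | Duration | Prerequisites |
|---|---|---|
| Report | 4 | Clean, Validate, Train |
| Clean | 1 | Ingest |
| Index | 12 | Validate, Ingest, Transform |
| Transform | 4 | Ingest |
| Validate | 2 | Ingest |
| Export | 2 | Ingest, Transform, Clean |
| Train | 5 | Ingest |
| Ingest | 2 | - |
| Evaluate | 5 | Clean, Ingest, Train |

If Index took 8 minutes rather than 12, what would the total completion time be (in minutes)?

The binding path is Ingest→Transform→Index = 2+4+12 = 18; finish at 18 minutes.
Index lies on that path, so at 8 minutes the path becomes 14 minutes.
That remains the longest chain; total 14 minutes.

14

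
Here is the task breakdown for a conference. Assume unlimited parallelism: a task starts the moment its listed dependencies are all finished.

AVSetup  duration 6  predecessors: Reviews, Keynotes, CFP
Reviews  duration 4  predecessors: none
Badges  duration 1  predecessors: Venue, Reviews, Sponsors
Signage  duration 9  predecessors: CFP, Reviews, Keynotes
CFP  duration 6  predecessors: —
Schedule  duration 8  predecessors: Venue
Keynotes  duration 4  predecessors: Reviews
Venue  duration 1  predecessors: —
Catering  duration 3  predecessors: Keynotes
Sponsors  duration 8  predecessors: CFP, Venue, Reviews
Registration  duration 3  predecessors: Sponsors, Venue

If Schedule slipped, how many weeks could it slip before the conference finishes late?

The longest chain is CFP→Sponsors→Registration = 6+8+3 = 17; overall finish 17 weeks.
Longest path through Schedule: 9 weeks (earliest finish 9, latest finish 17).
Float = 17 − 9 = 8.

8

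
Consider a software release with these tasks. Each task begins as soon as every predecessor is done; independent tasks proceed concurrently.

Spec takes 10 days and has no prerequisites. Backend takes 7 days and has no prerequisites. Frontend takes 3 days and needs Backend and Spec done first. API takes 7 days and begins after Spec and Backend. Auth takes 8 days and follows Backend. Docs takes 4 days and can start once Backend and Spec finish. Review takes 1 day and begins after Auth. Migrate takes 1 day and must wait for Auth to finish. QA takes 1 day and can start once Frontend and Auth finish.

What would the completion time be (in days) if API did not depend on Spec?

16

With the dependency in place, Spec→API = 10+7 = 17 sets the finish at 17 days.
Without Spec→API, API's earliest start moves from 10 to 7.
New critical path: Backend→Auth→Review = 7+8+1 = 16 ⇒ 16 days.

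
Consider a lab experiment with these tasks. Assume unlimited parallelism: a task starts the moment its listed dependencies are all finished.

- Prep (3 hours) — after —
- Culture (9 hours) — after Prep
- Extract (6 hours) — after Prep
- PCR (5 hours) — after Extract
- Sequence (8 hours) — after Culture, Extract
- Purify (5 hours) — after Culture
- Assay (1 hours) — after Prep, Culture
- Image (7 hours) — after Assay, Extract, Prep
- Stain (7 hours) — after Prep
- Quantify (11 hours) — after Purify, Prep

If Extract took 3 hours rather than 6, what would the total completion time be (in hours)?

Critical path before the change: Prep→Culture→Purify→Quantify = 3+9+5+11 = 28 giving 28 hours.
Extract has 11 hours of float (longest path through it is 17).
That remains the longest chain; total 28 hours.

28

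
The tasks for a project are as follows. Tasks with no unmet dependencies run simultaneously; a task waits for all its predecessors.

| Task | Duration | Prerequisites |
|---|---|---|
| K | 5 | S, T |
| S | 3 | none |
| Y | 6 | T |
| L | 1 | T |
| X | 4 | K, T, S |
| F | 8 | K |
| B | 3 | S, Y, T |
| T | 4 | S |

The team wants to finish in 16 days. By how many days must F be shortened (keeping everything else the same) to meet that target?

Current finish: 20 days; target: 16.
F is on every critical path, so each day cut from F cuts the finish by one (this holds down to a finish of 16).
Need 20 − 16 = 4 days off F → F becomes 4 days, finish becomes 16.

4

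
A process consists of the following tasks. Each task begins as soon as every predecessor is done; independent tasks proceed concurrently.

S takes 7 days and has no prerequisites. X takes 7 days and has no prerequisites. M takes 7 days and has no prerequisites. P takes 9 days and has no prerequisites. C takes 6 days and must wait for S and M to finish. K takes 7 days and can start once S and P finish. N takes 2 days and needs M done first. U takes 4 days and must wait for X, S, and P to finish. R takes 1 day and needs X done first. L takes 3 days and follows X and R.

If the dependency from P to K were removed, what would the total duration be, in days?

14

With the dependency in place, P→K = 9+7 = 16 sets the finish at 16 days.
Without P→K, K's earliest start moves from 9 to 7.
After: S→K = 7+7 = 14 → 14 days.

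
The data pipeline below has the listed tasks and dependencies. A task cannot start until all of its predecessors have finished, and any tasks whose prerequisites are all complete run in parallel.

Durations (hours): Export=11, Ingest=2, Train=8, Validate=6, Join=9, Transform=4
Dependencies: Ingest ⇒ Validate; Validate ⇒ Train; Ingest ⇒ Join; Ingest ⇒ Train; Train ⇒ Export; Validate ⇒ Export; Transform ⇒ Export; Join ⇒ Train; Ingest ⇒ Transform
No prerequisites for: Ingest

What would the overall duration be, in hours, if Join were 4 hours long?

The binding path is Ingest→Join→Train→Export = 2+9+8+11 = 30; finish at 30 hours.
Join is on the critical path; changing it to 4 makes that path 25 hours.
The binding chain switches to Ingest→Validate→Train→Export = 2+6+8+11 = 27; finish 27 hours.

27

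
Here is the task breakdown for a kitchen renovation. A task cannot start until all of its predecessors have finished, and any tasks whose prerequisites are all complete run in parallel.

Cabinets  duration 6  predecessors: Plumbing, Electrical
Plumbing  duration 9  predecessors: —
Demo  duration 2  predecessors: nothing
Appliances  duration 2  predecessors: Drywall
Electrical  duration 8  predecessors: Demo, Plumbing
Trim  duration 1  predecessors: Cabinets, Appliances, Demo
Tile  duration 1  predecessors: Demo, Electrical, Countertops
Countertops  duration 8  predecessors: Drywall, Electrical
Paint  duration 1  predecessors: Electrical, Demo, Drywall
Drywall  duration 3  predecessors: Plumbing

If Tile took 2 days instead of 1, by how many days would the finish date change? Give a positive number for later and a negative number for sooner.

As given, the longest chain is Plumbing→Electrical→Countertops→Tile = 9+8+8+1 = 26, so the finish is 26 days.
Tile lies on that path, so at 2 days the path becomes 27 days.
No other chain overtakes it, so the finish is 27 days.
Change in finish: 27 − 26 = +1 days.

1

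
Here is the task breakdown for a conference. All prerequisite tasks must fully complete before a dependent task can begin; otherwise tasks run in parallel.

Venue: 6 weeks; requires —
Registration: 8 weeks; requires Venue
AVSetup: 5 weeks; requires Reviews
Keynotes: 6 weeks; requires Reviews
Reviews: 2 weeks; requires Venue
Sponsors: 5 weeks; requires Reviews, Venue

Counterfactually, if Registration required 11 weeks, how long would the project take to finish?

As given, the longest chain is Venue→Registration = 6+8 = 14, so the finish is 14 weeks.
Since Registration is critical, the +3 change carries straight to that chain (now 17 weeks).
No other chain overtakes it, so the finish is 17 weeks.

17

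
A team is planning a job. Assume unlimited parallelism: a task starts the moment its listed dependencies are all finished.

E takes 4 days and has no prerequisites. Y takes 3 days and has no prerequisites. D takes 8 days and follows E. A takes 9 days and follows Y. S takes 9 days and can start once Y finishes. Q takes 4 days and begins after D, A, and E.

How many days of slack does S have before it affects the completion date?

4

Critical path: E→D→Q = 4+8+4 = 16, so the finish is 16 days.
The longest chain containing S totals 12 days.
Slack of S = 7 − 3 = 4 days.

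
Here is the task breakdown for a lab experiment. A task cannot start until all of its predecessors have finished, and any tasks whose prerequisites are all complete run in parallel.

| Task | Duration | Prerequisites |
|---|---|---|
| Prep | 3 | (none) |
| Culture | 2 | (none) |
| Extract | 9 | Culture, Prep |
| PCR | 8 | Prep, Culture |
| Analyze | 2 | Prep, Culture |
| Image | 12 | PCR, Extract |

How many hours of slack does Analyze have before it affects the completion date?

Prep→Extract→Image = 3+9+12 = 24 sets the makespan at 24 hours.
The longest chain containing Analyze totals 5 hours.
Slack of Analyze = 22 − 3 = 19 hours.

19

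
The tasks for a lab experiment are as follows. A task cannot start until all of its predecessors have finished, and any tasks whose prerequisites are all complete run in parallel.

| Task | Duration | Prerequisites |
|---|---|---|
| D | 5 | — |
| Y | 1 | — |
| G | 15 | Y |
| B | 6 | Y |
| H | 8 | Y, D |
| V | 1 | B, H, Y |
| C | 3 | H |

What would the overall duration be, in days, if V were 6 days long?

Actual critical path: D→H→C = 5+8+3 = 16 ⇒ 16 days.
V is off the critical path — its longest chain is 14 days, giving 2 of slack.
Now D→H→V = 5+8+6 = 19 is longest, so the finish becomes 19 days.

19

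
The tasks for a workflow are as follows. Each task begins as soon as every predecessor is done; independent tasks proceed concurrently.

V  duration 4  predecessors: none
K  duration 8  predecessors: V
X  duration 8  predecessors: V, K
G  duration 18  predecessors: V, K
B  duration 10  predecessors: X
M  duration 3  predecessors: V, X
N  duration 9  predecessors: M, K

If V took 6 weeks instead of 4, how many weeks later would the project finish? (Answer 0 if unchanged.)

The binding path is V→K→X→M→N = 4+8+8+3+9 = 32; finish at 32 weeks.
Since V is critical, the +2 change carries straight to that chain (now 34 weeks).
The critical path is still V→K→X→M→N; finish is now 34 weeks.
Change in finish: 34 − 32 = +2 weeks.

2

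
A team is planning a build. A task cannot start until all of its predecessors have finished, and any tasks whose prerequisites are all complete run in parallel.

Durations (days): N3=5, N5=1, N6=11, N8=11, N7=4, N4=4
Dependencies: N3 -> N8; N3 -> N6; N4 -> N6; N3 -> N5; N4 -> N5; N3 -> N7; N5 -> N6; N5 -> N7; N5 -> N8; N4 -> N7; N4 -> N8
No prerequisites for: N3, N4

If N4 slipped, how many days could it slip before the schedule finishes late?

1

Critical path: N3→N5→N6 = 5+1+11 = 17, so the finish is 17 days.
Longest path through N4: 16 days (earliest finish 4, latest finish 5).
Float = 17 − 16 = 1.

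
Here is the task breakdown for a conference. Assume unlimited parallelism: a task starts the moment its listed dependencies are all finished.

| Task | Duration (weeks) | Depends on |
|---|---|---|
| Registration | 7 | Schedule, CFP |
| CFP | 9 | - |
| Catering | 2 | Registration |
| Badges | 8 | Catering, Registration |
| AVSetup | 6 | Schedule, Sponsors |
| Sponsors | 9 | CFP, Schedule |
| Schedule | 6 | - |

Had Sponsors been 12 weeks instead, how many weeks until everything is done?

27

Actual critical path: CFP→Registration→Catering→Badges = 9+7+2+8 = 26 ⇒ 26 weeks.
Sponsors is off the critical path — its longest chain is 24 weeks, giving 2 of slack.
Now CFP→Sponsors→AVSetup = 9+12+6 = 27 is longest, so the finish becomes 27 weeks.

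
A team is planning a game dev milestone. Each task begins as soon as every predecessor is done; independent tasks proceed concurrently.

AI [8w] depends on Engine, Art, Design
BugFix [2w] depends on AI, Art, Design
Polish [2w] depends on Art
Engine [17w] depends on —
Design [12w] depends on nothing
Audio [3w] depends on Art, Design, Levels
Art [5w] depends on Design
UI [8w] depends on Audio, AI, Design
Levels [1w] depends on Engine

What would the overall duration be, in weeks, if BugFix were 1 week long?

33

The binding path is Design→Art→AI→UI = 12+5+8+8 = 33; finish at 33 weeks.
BugFix has 6 weeks of float (longest path through it is 27).
No other chain overtakes it, so the finish is 33 weeks.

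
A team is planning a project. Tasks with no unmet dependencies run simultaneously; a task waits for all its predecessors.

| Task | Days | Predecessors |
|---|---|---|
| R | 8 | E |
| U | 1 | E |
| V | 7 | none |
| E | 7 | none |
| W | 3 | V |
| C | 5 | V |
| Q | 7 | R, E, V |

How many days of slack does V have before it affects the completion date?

8

E→R→Q = 7+8+7 = 22 sets the makespan at 22 days.
V finishes as early as 7 and must finish by 15.
So V can slip 15 − 7 = 8 days.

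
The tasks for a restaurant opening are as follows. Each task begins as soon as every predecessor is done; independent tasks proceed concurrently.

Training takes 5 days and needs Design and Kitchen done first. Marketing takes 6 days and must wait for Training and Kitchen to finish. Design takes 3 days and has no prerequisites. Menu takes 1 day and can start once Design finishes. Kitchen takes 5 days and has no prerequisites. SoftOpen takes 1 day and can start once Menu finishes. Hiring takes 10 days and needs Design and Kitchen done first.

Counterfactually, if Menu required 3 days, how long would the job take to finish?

16

Critical path before the change: Kitchen→Training→Marketing = 5+5+6 = 16 giving 16 days.
The longest path through Menu is only 5 days, so Menu has float 11.
The critical path is still Kitchen→Training→Marketing; finish is now 16 days.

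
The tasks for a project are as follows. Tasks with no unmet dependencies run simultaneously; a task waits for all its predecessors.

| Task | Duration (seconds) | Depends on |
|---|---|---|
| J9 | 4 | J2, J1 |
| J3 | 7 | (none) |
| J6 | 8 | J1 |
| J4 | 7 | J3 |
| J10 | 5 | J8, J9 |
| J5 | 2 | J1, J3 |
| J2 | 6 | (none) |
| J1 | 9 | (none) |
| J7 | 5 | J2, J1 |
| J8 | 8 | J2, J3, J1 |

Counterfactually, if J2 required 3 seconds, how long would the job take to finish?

22

The binding path is J1→J8→J10 = 9+8+5 = 22; finish at 22 seconds.
The longest path through J2 is only 19 seconds, so J2 has float 3.
The critical path is still J1→J8→J10; finish is now 22 seconds.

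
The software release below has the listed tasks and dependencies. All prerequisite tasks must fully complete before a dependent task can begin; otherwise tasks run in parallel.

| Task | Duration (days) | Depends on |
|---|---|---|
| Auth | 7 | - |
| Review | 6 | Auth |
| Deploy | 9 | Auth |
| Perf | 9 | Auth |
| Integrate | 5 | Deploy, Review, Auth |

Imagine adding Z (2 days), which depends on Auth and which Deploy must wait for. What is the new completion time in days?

Originally the project takes 21 days.
With Z inserted, Deploy now waits for max(Auth, Z).
New critical path: Auth→Z→Deploy→Integrate = 7+2+9+5 = 23 ⇒ 23 days.

23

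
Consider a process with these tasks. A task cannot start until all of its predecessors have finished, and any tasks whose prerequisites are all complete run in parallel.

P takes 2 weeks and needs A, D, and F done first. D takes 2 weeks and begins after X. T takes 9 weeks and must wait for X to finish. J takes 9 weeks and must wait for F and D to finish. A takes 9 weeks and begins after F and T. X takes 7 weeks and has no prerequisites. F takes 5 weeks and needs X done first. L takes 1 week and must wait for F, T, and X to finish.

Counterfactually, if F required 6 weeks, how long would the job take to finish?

27

As given, the longest chain is X→T→A→P = 7+9+9+2 = 27, so the finish is 27 weeks.
F has 4 weeks of float (longest path through it is 23).
The critical path is still X→T→A→P; finish is now 27 weeks.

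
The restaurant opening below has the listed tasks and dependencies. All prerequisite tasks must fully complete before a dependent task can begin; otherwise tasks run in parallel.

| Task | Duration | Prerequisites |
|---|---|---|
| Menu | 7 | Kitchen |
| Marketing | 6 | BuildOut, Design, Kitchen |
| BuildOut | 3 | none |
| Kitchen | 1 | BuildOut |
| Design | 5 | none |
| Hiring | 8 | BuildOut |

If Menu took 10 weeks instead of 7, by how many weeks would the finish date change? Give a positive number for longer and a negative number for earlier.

3

Actual critical path: BuildOut→Kitchen→Menu = 3+1+7 = 11 ⇒ 11 weeks.
Menu lies on that path, so at 10 weeks the path becomes 14 weeks.
That remains the longest chain; total 14 weeks.
Change in finish: 14 − 11 = +3 weeks.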